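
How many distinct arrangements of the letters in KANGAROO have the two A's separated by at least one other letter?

Total arrangements of KANGAROO: 8!/(2!·2!) = 10080.
Arrangements with the A's together: treat AA as one letter, giving (7)!/(2!) = 2520.
Subtracting, 10080 − 2520 = 7560 arrangements keep the A's apart.

7560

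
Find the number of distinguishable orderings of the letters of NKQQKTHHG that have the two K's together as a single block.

Treat the 2 copies of K as a single block. The multiset to arrange is then {KK, G, H, H, N, Q, Q, T}, 8 items in all.
That gives (8)!/(2!·2!) = 10080 arrangements.

10080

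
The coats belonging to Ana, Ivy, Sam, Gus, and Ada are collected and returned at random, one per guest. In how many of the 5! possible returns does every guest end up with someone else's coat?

This is the derangement count D_5: permutations of 5 items with no fixed point.
By inclusion–exclusion this is Σ_{j=0}^{5} (−1)^j C(5,j)·(5−j)!.
Computing: 120 − 120 + 60 − 20 + 5 − 1 = 44.

44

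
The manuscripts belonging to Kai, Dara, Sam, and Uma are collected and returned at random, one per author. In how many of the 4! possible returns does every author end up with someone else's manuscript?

Count assignments avoiding every fixed point. For any j of the 4 authors fixed to their own manuscript, the other 4−j can be arranged in (4−j)! ways.
By inclusion–exclusion this is Σ_{j=0}^{4} (−1)^j C(4,j)·(4−j)!.
Computing: 24 − 24 + 12 − 4 + 1 = 9.

9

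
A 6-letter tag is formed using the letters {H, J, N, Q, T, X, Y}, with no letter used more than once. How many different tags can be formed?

5040

Choose and order 6 of the 7 symbols: the first letter has 7 options, the next 6, and so on down to 2.
7 × 6 × 5 × 4 × 3 × 2 = 5040.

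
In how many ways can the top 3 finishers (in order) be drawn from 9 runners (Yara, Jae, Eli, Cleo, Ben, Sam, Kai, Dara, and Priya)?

There are 9 choices for 1st place, 8 for 2nd, and 7 for 3rd.
That gives 9 × 8 × 7 = 504.

504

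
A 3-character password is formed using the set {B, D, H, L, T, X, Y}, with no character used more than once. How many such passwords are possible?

210

Choose and order 3 of the 7 symbols: the first character has 7 options, the next 6, then 5.
7 × 6 × 5 = 210.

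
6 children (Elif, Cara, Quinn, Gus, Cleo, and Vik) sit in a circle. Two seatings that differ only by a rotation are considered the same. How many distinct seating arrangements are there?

Fix one person's seat to break rotational symmetry; the remaining 5 people can be arranged in (5)! = 120 ways.

120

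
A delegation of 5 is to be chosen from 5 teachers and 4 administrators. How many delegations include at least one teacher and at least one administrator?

Unrestricted: C(9,5) = 126 ways to pick any 5 of the 9.
Selections missing a whole group: no teachers → C(4,5) = 0; no administrators → C(5,5) = 1.
Both groups omitted at once is impossible, so 126 − 1 = 125.

125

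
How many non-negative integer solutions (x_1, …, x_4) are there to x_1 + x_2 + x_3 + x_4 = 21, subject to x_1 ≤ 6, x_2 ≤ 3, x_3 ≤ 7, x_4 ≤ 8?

Ignoring the caps, the number of non-negative solutions to x_1+…+x_4 = 21 is C(24,3) = 2024.
Subtract solutions that violate a single cap (substitute x_i' = x_i − (cap_i+1)): x_1 ≥ 7 gives C(17,3) = 680; x_2 ≥ 4 gives C(20,3) = 1140; x_3 ≥ 8 gives C(16,3) = 560; x_4 ≥ 9 gives C(15,3) = 455. Together 2835.
Add back pairs where two caps are both exceeded: 286 + 84 + 56 + 220 + 165 + 35 = 846.
Subtract triples: 10 + 4 + 0 + 1 = 15.
By inclusion–exclusion the count is 2024 − 2835 + 846 − 15 = 20.

20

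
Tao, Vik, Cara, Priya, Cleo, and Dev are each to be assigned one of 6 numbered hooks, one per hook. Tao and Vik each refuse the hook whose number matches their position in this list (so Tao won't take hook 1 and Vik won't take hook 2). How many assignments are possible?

Let Aᵢ (for i ∈ {1, 2}) be the placements that put person i in their forbidden hook. Any j of these fix j positions, leaving (6−j)! ways to fill the rest, and there are C(2,j) ways to pick which j.
By inclusion–exclusion, the number of valid placements is Σ_{j=0}^{2} (−1)^j C(2,j)·(6−j)!.
Computing: 720 − 240 + 24 = 504.

504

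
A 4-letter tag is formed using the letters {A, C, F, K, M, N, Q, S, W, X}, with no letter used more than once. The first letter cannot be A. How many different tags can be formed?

4536

The first letter has 10−1 = 9 choices (anything except A).
The remaining 3 letters are filled from the other 9 symbols without repetition: 9 × 8 × 7 = 504.
Total: 9 × 504 = 4536.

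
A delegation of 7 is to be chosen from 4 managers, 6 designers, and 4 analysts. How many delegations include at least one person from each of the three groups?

3184

Unrestricted: C(14,7) = 3432 ways to pick any 7 of the 14.
Selections missing a whole group: no managers → C(10,7) = 120; no designers → C(8,7) = 8; no analysts → C(10,7) = 120.
Add back selections omitting two groups (i.e. drawn from a single group): C(4,7) + C(6,7) + C(4,7) = 0.
By inclusion–exclusion: 3432 − 248 + 0 = 3184.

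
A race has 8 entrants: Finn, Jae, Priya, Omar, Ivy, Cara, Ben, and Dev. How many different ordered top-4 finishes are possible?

1680

This is an ordered selection of 4 from 8: P(8,4).
That gives 8 × 7 × 6 × 5 = 1680.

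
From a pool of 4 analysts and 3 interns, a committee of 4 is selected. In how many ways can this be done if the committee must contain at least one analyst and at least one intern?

34

Total 4-person selections from all 7: C(7,4) = 35.
Selections missing a whole group: no analysts → C(3,4) = 0; no interns → C(4,4) = 1.
Both groups omitted at once is impossible, so 35 − 1 = 34.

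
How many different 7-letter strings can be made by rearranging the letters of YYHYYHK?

Letter multiplicities in YYHYYHK: H×2, K×1, Y×4.
So there are 7! / (4!·2!) = 105 distinguishable arrangements.

105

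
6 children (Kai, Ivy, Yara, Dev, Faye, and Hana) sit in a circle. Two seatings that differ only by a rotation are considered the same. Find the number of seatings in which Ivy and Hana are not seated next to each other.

72

All circular seatings of 6 people number (5)! = 120.
Seatings with Ivy beside Hana: treat them as a block with 2 internal orders, giving 2 × (4)! = 48.
Subtracting, 120 − 48 = 72.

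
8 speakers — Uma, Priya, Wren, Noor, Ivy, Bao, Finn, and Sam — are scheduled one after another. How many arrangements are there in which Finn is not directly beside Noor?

There are 8! = 40320 arrangements in all. If Finn and Noor are adjacent, merging them into one block gives 2·(7)! = 10080 arrangements.
Complementary counting: 40320 − 10080 = 30240.

30240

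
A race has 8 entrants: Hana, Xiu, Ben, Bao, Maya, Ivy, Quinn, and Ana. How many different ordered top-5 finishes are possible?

6720

This is an ordered selection of 5 from 8: P(8,5).
That gives 8 × 7 × 6 × 5 × 4 = 6720.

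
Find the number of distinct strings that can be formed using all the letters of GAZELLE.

Letter multiplicities in GAZELLE: A×1, E×2, G×1, L×2, Z×1.
So there are 7! / (2!·2!) = 1260 distinguishable arrangements.

1260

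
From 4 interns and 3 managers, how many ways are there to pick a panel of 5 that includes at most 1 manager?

3

Split by how many managers are chosen (0 through 1).
Sum: C(3,0)·C(4,5) + C(3,1)·C(4,4) = 0 + 3 = 3.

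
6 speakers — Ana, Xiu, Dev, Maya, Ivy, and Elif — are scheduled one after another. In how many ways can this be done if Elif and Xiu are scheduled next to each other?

Place the 4 others and the Elif-Xiu pair as 5 objects in a line; the pair has 2 internal arrangements.
So the count is 2·(5)! = 240.

240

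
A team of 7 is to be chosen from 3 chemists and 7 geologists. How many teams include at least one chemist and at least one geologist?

Unrestricted: C(10,7) = 120 ways to pick any 7 of the 10.
Subtract selections that omit an entire group: no chemists → C(7,7) = 1; no geologists → C(3,7) = 0.
Both groups omitted at once is impossible, so 120 − 1 = 119.

119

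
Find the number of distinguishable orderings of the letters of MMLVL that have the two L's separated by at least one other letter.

Total arrangements of MMLVL: 5!/(2!·2!) = 30.
If the two L's are adjacent, glue them into one block, leaving 4 items to arrange: (4)!/(2!) = 12 ways.
Hence 30 − 12 = 18.

18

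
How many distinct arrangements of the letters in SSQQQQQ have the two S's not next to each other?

Total arrangements of SSQQQQQ: 7!/(5!·2!) = 21.
Arrangements with the S's together: treat SS as one letter, giving (6)!/(5!) = 6.
Hence 21 − 6 = 15.

15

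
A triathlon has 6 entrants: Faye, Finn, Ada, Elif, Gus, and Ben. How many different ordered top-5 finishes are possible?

720

This is an ordered selection of 5 from 6: P(6,5).
That gives 6 × 5 × 4 × 3 × 2 = 720.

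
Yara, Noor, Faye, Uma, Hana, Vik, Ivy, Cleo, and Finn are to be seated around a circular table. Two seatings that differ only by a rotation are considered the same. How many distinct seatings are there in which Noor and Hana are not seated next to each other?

Without the restriction there are (8)! = 40320 seatings.
Those with Noor next to Hana: fuse the pair into one unit and seat 8 units around a circle — 2·(7)! = 10080.
Subtracting, 40320 − 10080 = 30240.

30240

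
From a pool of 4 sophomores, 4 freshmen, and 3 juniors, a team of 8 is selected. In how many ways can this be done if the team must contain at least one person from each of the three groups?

Total 8-person selections from all 11: C(11,8) = 165.
Selections missing a whole group: no sophomores → C(7,8) = 0; no freshmen → C(7,8) = 0; no juniors → C(8,8) = 1.
Add back selections omitting two groups (i.e. drawn from a single group): C(4,8) + C(4,8) + C(3,8) = 0.
By inclusion–exclusion: 165 − 1 + 0 = 164.

164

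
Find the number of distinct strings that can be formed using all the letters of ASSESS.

30

ASSESS has 6 letters with S appearing 4 times.
So there are 6! / (4!) = 30 distinguishable arrangements.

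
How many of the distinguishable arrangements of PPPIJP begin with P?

With the first slot taken by P, it remains to arrange the other 5 letters (PPIJP).
Those 5 letters have P appearing 3 times, giving (5)!/(3!) = 20.

20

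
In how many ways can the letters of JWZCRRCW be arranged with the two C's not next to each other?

There are 8!/(2!·2!·2!) = 5040 arrangements of JWZCRRCW in total.
Arrangements with the C's together: treat CC as one letter, giving (7)!/(2!·2!) = 1260.
Subtracting, 5040 − 1260 = 3780 arrangements keep the C's apart.

3780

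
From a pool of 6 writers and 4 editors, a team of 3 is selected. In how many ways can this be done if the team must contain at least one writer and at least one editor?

Total 3-person selections from all 10: C(10,3) = 120.
Subtract selections that omit an entire group: no writers → C(4,3) = 4; no editors → C(6,3) = 20.
Both groups omitted at once is impossible, so 120 − 24 = 96.

96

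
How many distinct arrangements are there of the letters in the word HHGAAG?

90

Letter multiplicities in HHGAAG: A×2, G×2, H×2.
Dividing 6! = 720 by 2!·2!·2! = 8 for the repeated letters gives 90.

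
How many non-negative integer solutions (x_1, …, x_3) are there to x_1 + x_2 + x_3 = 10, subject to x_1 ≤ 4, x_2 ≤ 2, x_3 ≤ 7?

By stars and bars, unrestricted non-negative solutions to x_1+…+x_3 = 10 number C(10+2,2) = 66.
Subtract solutions that violate a single cap (substitute x_i' = x_i − (cap_i+1)): x_1 ≥ 5 gives C(7,2) = 21; x_2 ≥ 3 gives C(9,2) = 36; x_3 ≥ 8 gives C(4,2) = 6. Together 63.
Add back pairs where two caps are both exceeded: 6 + 0 + 0 = 6.
By inclusion–exclusion the count is 66 − 63 + 6 = 9.

9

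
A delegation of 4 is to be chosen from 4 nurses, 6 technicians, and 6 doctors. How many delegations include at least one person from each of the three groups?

Unrestricted: C(16,4) = 1820 ways to pick any 4 of the 16.
Selections missing a whole group: no nurses → C(12,4) = 495; no technicians → C(10,4) = 210; no doctors → C(10,4) = 210.
Add back selections omitting two groups (i.e. drawn from a single group): C(4,4) + C(6,4) + C(6,4) = 31.
By inclusion–exclusion: 1820 − 915 + 31 = 936.

936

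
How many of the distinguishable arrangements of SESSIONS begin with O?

Fix O in the first position and arrange the remaining 7 letters.
Those 7 letters have S appearing 4 times, giving (7)!/(4!) = 210.

210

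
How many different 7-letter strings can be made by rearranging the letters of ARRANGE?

1260

ARRANGE has 7 letters with A appearing twice and R appearing twice.
The number of distinct arrangements is 7!/(2!·2!) = 5040/4 = 1260.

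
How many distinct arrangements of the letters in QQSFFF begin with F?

With the first slot taken by F, it remains to arrange the other 5 letters (QQSFF).
Those 5 letters have F appearing twice and Q appearing twice, giving (5)!/(2!·2!) = 30.

30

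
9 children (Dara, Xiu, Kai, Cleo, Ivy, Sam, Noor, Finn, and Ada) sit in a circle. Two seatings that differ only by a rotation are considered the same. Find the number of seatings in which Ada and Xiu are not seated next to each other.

30240

All circular seatings of 9 people number (8)! = 40320.
Seatings with Ada beside Xiu: treat them as a block with 2 internal orders, giving 2 × (7)! = 10080.
Subtracting, 40320 − 10080 = 30240.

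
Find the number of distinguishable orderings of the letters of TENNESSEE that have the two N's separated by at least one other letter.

2940

There are 9!/(4!·2!·2!) = 3780 arrangements of TENNESSEE in total.
If the two N's are adjacent, glue them into one block, leaving 8 items to arrange: (8)!/(4!·2!) = 840 ways.
Hence 3780 − 840 = 2940.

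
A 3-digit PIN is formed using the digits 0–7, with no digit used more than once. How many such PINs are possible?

336

This is a permutation of 3 out of 8: P(8,3) = 8!/5!.
8 × 7 × 6 = 336.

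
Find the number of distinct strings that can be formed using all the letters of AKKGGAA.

The 7 letters of AKKGGAA have repeats: A appearing 3 times, G appearing twice, and K appearing twice.
Dividing 7! = 5040 by 3!·2!·2! = 24 for the repeated letters gives 210.

210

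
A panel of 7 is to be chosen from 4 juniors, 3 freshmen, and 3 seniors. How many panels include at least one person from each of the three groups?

With no constraint there are C(10,7) = 120 possible selections.
Subtract selections that omit an entire group: no juniors → C(6,7) = 0; no freshmen → C(7,7) = 1; no seniors → C(7,7) = 1.
Add back selections omitting two groups (i.e. drawn from a single group): C(4,7) + C(3,7) + C(3,7) = 0.
By inclusion–exclusion: 120 − 2 + 0 = 118.

118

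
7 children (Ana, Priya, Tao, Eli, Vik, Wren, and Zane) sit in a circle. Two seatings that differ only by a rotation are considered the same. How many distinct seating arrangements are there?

720

Seat Ana anywhere (absorbing the rotational symmetry), then permute the other 6: (6)! = 720.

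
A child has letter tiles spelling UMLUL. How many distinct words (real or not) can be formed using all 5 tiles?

30

UMLUL has 5 letters with L appearing twice and U appearing twice.
So there are 5! / (2!·2!) = 30 distinguishable arrangements.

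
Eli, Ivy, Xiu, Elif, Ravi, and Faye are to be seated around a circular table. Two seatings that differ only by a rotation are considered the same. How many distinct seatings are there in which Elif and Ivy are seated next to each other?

48

Treat {Elif, Ivy} as one unit (2 internal orders) and seat the resulting 5 units around the table: (4)! circular arrangements.
So 2 × (4)! = 2 × 24 = 48.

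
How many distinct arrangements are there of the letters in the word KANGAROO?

10080

KANGAROO has 8 letters with A appearing twice and O appearing twice.
So there are 8! / (2!·2!) = 10080 distinguishable arrangements.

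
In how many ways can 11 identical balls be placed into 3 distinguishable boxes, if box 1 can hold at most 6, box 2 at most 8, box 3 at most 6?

By stars and bars, unrestricted non-negative solutions to x_1+…+x_3 = 11 number C(11+2,2) = 78.
Subtract solutions that violate a single cap (substitute x_i' = x_i − (cap_i+1)): x_1 ≥ 7 gives C(6,2) = 15; x_2 ≥ 9 gives C(4,2) = 6; x_3 ≥ 7 gives C(6,2) = 15. Together 36.
No two caps can be exceeded simultaneously, so the pair terms are all 0.
By inclusion–exclusion the count is 78 − 36 + 0 = 42.

42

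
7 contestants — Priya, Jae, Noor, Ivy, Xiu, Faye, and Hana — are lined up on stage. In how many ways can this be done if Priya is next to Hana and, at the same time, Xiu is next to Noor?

Treat {Priya,Hana} as one block (2 orders) and {Xiu,Noor} as another (2 orders).
That leaves 5 units to arrange: 2 × 2 × 5! = 4 × 120 = 480.

480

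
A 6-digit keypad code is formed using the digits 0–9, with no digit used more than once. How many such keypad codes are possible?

This is a permutation of 6 out of 10: P(10,6) = 10!/4!.
That product is 10 × 9 × 8 × 7 × 6 × 5 = 151200.

151200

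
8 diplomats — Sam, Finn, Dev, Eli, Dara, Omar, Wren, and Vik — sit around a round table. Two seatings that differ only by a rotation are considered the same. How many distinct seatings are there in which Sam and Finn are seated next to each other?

Treat {Sam, Finn} as one unit (2 internal orders) and seat the resulting 7 units around the table: (6)! circular arrangements.
So 2 × (6)! = 2 × 720 = 1440.

1440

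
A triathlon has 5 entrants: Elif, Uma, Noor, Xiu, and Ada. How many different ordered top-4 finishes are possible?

This is an ordered selection of 4 from 5: P(5,4).
That gives 5 × 4 × 3 × 2 = 120.

120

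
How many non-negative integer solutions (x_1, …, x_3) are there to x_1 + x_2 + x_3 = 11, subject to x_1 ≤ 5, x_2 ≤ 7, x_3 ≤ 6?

32

Without the upper bounds there are C(13,2) = 78 ways to split 11 among 3 variables.
Subtract solutions that violate a single cap (substitute x_i' = x_i − (cap_i+1)): x_1 ≥ 6 gives C(7,2) = 21; x_2 ≥ 8 gives C(5,2) = 10; x_3 ≥ 7 gives C(6,2) = 15. Together 46.
No two caps can be exceeded simultaneously, so the pair terms are all 0.
By inclusion–exclusion the count is 78 − 46 + 0 = 32.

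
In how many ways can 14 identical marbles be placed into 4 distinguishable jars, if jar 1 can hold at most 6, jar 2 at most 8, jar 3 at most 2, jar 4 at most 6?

By stars and bars, unrestricted non-negative solutions to x_1+…+x_4 = 14 number C(14+3,3) = 680.
Subtract solutions that violate a single cap (substitute x_i' = x_i − (cap_i+1)): x_1 ≥ 7 gives C(10,3) = 120; x_2 ≥ 9 gives C(8,3) = 56; x_3 ≥ 3 gives C(14,3) = 364; x_4 ≥ 7 gives C(10,3) = 120. Together 660.
Add back pairs where two caps are both exceeded: 0 + 35 + 1 + 10 + 0 + 35 = 81.
By inclusion–exclusion the count is 680 − 660 + 81 = 101.

101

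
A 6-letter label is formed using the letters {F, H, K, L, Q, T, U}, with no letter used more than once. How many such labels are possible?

With no repetition, fill the 6 letters in order: 7 choices, then 6, down to 2.
7 × 6 × 5 × 4 × 3 × 2 = 5040.

5040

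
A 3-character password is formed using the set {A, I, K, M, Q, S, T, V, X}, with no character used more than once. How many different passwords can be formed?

This is a permutation of 3 out of 9: P(9,3) = 9!/6!.
That product is 9 × 8 × 7 = 504.

504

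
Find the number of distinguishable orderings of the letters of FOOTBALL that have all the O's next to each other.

2520

Treat the 2 copies of O as a single block. The multiset to arrange is then {OO, A, B, F, L, L, T}, 7 items in all.
That gives (7)!/(2!) = 2520 arrangements.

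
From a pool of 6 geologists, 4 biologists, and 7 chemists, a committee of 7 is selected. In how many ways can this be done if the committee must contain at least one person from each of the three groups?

With no constraint there are C(17,7) = 19448 possible selections.
Selections missing a whole group: no geologists → C(11,7) = 330; no biologists → C(13,7) = 1716; no chemists → C(10,7) = 120.
Add back selections omitting two groups (i.e. drawn from a single group): C(6,7) + C(4,7) + C(7,7) = 1.
By inclusion–exclusion: 19448 − 2166 + 1 = 17283.

17283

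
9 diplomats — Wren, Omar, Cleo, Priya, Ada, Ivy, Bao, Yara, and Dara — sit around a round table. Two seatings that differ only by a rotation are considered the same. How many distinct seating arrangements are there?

40320

Around a circle, 9 distinct people have 9!/9 = (8)! = 40320 rotationally distinct seatings.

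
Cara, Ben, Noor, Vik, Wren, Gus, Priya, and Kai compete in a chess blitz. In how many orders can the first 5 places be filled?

6720

There are 8 choices for 1st place, 7 for 2nd, and so on down to 4 for position 5.
That gives 8 × 7 × 6 × 5 × 4 = 6720.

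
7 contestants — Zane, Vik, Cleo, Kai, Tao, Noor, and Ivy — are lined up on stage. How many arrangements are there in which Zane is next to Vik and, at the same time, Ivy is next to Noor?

480

Treat {Zane,Vik} as one block (2 orders) and {Ivy,Noor} as another (2 orders).
That leaves 5 units to arrange: 2 × 2 × 5! = 4 × 120 = 480.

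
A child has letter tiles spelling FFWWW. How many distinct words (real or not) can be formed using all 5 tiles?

The 5 letters of FFWWW have repeats: F appearing twice and W appearing 3 times.
The number of distinct arrangements is 5!/(3!·2!) = 120/12 = 10.

10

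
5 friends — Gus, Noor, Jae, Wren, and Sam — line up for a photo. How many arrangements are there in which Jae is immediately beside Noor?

Treat {Jae, Noor} as a single unit. There are 4 units to order, and the pair itself can be ordered 2 ways.
That gives 2 × 4! = 2 × 24 = 48.

48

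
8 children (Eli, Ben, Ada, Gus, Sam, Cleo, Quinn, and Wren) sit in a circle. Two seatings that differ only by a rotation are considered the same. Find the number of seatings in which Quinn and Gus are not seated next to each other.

3600

All circular seatings of 8 people number (7)! = 5040.
Those with Quinn next to Gus: fuse the pair into one unit and seat 7 units around a circle — 2·(6)! = 1440.
Subtracting, 5040 − 1440 = 3600.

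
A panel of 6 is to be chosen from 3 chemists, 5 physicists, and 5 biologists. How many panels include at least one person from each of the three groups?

With no constraint there are C(13,6) = 1716 possible selections.
Subtract selections that omit an entire group: no chemists → C(10,6) = 210; no physicists → C(8,6) = 28; no biologists → C(8,6) = 28.
Add back selections omitting two groups (i.e. drawn from a single group): C(3,6) + C(5,6) + C(5,6) = 0.
By inclusion–exclusion: 1716 − 266 + 0 = 1450.

1450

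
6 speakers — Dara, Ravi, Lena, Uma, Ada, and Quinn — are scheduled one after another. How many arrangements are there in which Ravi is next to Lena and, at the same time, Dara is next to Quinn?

96

Treat {Ravi,Lena} as one block (2 orders) and {Dara,Quinn} as another (2 orders).
That leaves 4 units to arrange: 2 × 2 × 4! = 4 × 24 = 96.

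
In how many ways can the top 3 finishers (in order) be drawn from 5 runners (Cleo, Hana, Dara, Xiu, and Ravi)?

This is an ordered selection of 3 from 5: P(5,3).
That gives 5 × 4 × 3 = 60.

60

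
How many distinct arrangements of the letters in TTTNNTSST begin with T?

420

Fix T in the first position and arrange the remaining 8 letters.
Those 8 letters have N appearing twice, S appearing twice, and T appearing 4 times, giving (8)!/(4!·2!·2!) = 420.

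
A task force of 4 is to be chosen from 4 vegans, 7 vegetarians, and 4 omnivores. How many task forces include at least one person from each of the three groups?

Total 4-person selections from all 15: C(15,4) = 1365.
Selections missing a whole group: no vegans → C(11,4) = 330; no vegetarians → C(8,4) = 70; no omnivores → C(11,4) = 330.
Add back selections omitting two groups (i.e. drawn from a single group): C(4,4) + C(7,4) + C(4,4) = 37.
By inclusion–exclusion: 1365 − 730 + 37 = 672.

672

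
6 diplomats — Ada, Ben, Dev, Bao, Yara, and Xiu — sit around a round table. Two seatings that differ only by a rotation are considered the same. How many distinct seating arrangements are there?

120

Around a circle, 6 distinct people have 6!/6 = (5)! = 120 rotationally distinct seatings.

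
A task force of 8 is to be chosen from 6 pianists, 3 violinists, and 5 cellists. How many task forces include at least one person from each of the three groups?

With no constraint there are C(14,8) = 3003 possible selections.
Selections missing a whole group: no pianists → C(8,8) = 1; no violinists → C(11,8) = 165; no cellists → C(9,8) = 9.
Add back selections omitting two groups (i.e. drawn from a single group): C(6,8) + C(3,8) + C(5,8) = 0.
By inclusion–exclusion: 3003 − 175 + 0 = 2828.

2828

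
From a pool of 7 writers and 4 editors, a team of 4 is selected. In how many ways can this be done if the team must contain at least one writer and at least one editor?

Total 4-person selections from all 11: C(11,4) = 330.
Selections missing a whole group: no writers → C(4,4) = 1; no editors → C(7,4) = 35.
Both groups omitted at once is impossible, so 330 − 36 = 294.

294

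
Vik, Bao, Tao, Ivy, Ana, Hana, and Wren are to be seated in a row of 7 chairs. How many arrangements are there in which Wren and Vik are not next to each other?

Of the 7! = 5040 arrangements, those with Wren and Vik adjacent number 2 × 6! = 1440 (treat the pair as a block with 2 internal orders).
So 5040 − 1440 = 3600 arrangements keep them apart.

3600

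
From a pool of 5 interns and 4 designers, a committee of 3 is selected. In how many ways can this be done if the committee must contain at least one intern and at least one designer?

Total 3-person selections from all 9: C(9,3) = 84.
Selections missing a whole group: no interns → C(4,3) = 4; no designers → C(5,3) = 10.
Both groups omitted at once is impossible, so 84 − 14 = 70.

70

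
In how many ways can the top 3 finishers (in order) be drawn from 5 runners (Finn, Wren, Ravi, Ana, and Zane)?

There are 5 choices for 1st place, 4 for 2nd, and 3 for 3rd.
That gives 5 × 4 × 3 = 60.

60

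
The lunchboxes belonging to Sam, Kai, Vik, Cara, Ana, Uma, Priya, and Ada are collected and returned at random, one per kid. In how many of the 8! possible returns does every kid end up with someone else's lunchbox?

14833

This is the derangement count D_8: permutations of 8 items with no fixed point.
By inclusion–exclusion this is Σ_{j=0}^{8} (−1)^j C(8,j)·(8−j)!.
Computing: 40320 − 40320 + 20160 − 6720 + 1680 − 336 + 56 − 8 + 1 = 14833.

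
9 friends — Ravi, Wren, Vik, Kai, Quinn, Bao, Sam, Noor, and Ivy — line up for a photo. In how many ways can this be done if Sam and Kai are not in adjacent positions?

Of the 9! = 362880 arrangements, those with Sam and Kai adjacent number 2 × 8! = 80640 (treat the pair as a block with 2 internal orders).
So 362880 − 80640 = 282240 arrangements keep them apart.

282240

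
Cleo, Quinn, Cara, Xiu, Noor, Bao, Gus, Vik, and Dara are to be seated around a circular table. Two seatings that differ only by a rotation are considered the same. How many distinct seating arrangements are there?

Around a circle, 9 distinct people have 9!/9 = (8)! = 40320 rotationally distinct seatings.

40320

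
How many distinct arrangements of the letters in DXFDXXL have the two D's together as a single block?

120

Treat the 2 copies of D as a single block. The multiset to arrange is then {DD, F, L, X, X, X}, 6 items in all.
That gives (6)!/(3!) = 120 arrangements.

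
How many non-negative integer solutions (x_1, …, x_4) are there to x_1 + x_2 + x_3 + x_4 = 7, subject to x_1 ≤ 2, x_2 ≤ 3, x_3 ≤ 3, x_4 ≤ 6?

Without the upper bounds there are C(10,3) = 120 ways to split 7 among 4 variables.
Subtract solutions that violate a single cap (substitute x_i' = x_i − (cap_i+1)): x_1 ≥ 3 gives C(7,3) = 35; x_2 ≥ 4 gives C(6,3) = 20; x_3 ≥ 4 gives C(6,3) = 20; x_4 ≥ 7 gives C(3,3) = 1. Together 76.
Add back pairs where two caps are both exceeded: 1 + 1 + 0 + 0 + 0 + 0 = 2.
By inclusion–exclusion the count is 120 − 76 + 2 = 46.

46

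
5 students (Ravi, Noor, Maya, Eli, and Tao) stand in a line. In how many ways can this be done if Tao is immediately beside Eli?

48

Place the 3 others and the Tao-Eli pair as 4 objects in a line; the pair has 2 internal arrangements.
That gives 2 × 4! = 2 × 24 = 48.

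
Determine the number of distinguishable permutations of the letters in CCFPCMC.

210

The 7 letters of CCFPCMC have repeats: C appearing 4 times.
So there are 7! / (4!) = 210 distinguishable arrangements.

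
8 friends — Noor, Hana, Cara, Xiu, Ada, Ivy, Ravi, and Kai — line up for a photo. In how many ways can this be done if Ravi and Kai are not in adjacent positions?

There are 8! = 40320 arrangements in all. If Ravi and Kai are adjacent, merging them into one block gives 2·(7)! = 10080 arrangements.
So 40320 − 10080 = 30240 arrangements keep them apart.

30240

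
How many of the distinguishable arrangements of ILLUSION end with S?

1260

With the last slot taken by S, it remains to arrange the other 7 letters (ILLUION).
Those 7 letters have I appearing twice and L appearing twice, giving (7)!/(2!·2!) = 1260.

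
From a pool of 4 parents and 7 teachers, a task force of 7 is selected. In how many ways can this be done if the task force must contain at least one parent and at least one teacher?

329

Total 7-person selections from all 11: C(11,7) = 330.
Selections missing a whole group: no parents → C(7,7) = 1; no teachers → C(4,7) = 0.
Both groups omitted at once is impossible, so 330 − 1 = 329.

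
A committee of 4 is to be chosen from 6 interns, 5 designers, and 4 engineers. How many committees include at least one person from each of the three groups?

With no constraint there are C(15,4) = 1365 possible selections.
Selections missing a whole group: no interns → C(9,4) = 126; no designers → C(10,4) = 210; no engineers → C(11,4) = 330.
Add back selections omitting two groups (i.e. drawn from a single group): C(6,4) + C(5,4) + C(4,4) = 21.
By inclusion–exclusion: 1365 − 666 + 21 = 720.

720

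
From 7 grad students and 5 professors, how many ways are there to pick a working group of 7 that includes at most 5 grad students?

756

Split by how many grad students are chosen (0 through 5).
Sum: C(7,0)·C(5,7) + C(7,1)·C(5,6) + C(7,2)·C(5,5) + C(7,3)·C(5,4) + C(7,4)·C(5,3) + C(7,5)·C(5,2) = 0 + 0 + 21 + 175 + 350 + 210 = 756.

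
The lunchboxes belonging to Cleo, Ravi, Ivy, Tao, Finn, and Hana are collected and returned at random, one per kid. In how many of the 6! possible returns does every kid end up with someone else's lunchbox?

Count assignments avoiding every fixed point. For any j of the 6 kids fixed to their own lunchbox, the other 6−j can be arranged in (6−j)! ways.
By inclusion–exclusion this is Σ_{j=0}^{6} (−1)^j C(6,j)·(6−j)!.
Computing: 720 − 720 + 360 − 120 + 30 − 6 + 1 = 265.

265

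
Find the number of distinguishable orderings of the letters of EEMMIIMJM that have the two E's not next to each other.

2940

There are 9!/(4!·2!·2!) = 3780 arrangements of EEMMIIMJM in total.
If the two E's are adjacent, glue them into one block, leaving 8 items to arrange: (8)!/(4!·2!) = 840 ways.
Subtracting, 3780 − 840 = 2940 arrangements keep the E's apart.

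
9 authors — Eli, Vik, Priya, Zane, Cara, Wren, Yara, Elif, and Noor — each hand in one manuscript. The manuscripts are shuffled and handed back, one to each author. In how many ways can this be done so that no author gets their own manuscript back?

Count assignments avoiding every fixed point. For any j of the 9 authors fixed to their own manuscript, the other 9−j can be arranged in (9−j)! ways.
By inclusion–exclusion this is Σ_{j=0}^{9} (−1)^j C(9,j)·(9−j)!.
Computing: 362880 − 362880 + 181440 − 60480 + 15120 − 3024 + 504 − 72 + 9 − 1 = 133496.

133496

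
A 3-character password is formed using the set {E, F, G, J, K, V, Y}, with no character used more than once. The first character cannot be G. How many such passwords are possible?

180

The first character has 7−1 = 6 choices (anything except G).
The remaining 2 characters are filled from the other 6 symbols without repetition: 6 × 5 = 30.
Total: 6 × 30 = 180.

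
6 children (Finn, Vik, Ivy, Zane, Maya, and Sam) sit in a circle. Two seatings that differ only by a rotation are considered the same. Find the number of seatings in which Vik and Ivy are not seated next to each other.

72

All circular seatings of 6 people number (5)! = 120.
Those with Vik next to Ivy: fuse the pair into one unit and seat 5 units around a circle — 2·(4)! = 48.
Subtracting, 120 − 48 = 72.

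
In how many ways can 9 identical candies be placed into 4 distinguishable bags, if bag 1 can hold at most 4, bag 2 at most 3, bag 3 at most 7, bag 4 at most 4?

92

Without the upper bounds there are C(12,3) = 220 ways to split 9 among 4 bags.
Subtract solutions that violate a single cap (substitute x_i' = x_i − (cap_i+1)): x_1 ≥ 5 gives C(7,3) = 35; x_2 ≥ 4 gives C(8,3) = 56; x_3 ≥ 8 gives C(4,3) = 4; x_4 ≥ 5 gives C(7,3) = 35. Together 130.
Add back pairs where two caps are both exceeded: 1 + 0 + 0 + 0 + 1 + 0 = 2.
By inclusion–exclusion the count is 220 − 130 + 2 = 92.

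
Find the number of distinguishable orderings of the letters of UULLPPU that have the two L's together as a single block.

60

Treat the 2 copies of L as a single block. The multiset to arrange is then {LL, P, P, U, U, U}, 6 items in all.
That gives (6)!/(3!·2!) = 60 arrangements.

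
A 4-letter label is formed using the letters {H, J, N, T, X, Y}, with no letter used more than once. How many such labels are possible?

Choose and order 4 of the 6 symbols: the first letter has 6 options, the next 5, then 4, 3.
That product is 6 × 5 × 4 × 3 = 360.

360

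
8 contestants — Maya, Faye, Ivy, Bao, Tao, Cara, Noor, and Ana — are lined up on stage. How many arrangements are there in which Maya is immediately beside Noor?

10080

Place the 6 others and the Maya-Noor pair as 7 objects in a line; the pair has 2 internal arrangements.
That gives 2 × 7! = 2 × 5040 = 10080.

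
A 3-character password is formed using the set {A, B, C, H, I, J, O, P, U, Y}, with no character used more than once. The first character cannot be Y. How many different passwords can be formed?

648

The first character has 10−1 = 9 choices (anything except Y).
The remaining 2 characters are filled from the other 9 symbols without repetition: 9 × 8 = 72.
Total: 9 × 72 = 648.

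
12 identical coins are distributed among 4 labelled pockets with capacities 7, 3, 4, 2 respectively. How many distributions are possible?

By stars and bars, unrestricted non-negative solutions to x_1+…+x_4 = 12 number C(12+3,3) = 455.
Subtract solutions that violate a single cap (substitute x_i' = x_i − (cap_i+1)): x_1 ≥ 8 gives C(7,3) = 35; x_2 ≥ 4 gives C(11,3) = 165; x_3 ≥ 5 gives C(10,3) = 120; x_4 ≥ 3 gives C(12,3) = 220. Together 540.
Add back pairs where two caps are both exceeded: 1 + 0 + 4 + 20 + 56 + 35 = 116.
Subtract triples: 0 + 0 + 0 + 1 = 1.
By inclusion–exclusion the count is 455 − 540 + 116 − 1 = 30.

30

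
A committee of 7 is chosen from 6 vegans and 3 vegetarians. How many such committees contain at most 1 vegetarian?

Split by how many vegetarians are chosen (0 through 1).
Sum: C(3,0)·C(6,7) + C(3,1)·C(6,6) = 0 + 3 = 3.

3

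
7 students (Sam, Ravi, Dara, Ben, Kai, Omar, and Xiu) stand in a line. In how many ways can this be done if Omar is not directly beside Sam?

3600

There are 7! = 5040 arrangements in all. If Omar and Sam are adjacent, merging them into one block gives 2·(6)! = 1440 arrangements.
So 5040 − 1440 = 3600 arrangements keep them apart.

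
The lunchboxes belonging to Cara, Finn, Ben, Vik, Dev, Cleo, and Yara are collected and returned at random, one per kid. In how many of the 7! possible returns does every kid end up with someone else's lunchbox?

Let Aᵢ be the assignments in which kid i gets their own lunchbox. We want the size of the complement of A₁∪…∪A_7.
By inclusion–exclusion this is Σ_{j=0}^{7} (−1)^j C(7,j)·(7−j)!.
Computing: 5040 − 5040 + 2520 − 840 + 210 − 42 + 7 − 1 = 1854.

1854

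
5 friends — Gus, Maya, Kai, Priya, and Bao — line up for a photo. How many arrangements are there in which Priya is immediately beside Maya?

Treat {Priya, Maya} as a single unit. There are 4 units to order, and the pair itself can be ordered 2 ways.
That gives 2 × 4! = 2 × 24 = 48.

48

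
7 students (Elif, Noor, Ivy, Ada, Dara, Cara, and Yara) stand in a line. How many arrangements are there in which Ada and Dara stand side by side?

1440

Place the 5 others and the Ada-Dara pair as 6 objects in a line; the pair has 2 internal arrangements.
That gives 2 × 6! = 2 × 720 = 1440.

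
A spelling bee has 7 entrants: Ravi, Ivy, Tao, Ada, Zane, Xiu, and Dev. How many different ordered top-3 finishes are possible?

210

This is an ordered selection of 3 from 7: P(7,3).
That gives 7 × 6 × 5 = 210.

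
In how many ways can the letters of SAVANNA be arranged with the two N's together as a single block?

120

Treat the 2 copies of N as a single block. The multiset to arrange is then {NN, A, A, A, S, V}, 6 items in all.
That gives (6)!/(3!) = 120 arrangements.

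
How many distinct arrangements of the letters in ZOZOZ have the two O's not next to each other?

6

Total arrangements of ZOZOZ: 5!/(3!·2!) = 10.
Arrangements with the O's together: treat OO as one letter, giving (4)!/(3!) = 4.
Subtracting, 10 − 4 = 6 arrangements keep the O's apart.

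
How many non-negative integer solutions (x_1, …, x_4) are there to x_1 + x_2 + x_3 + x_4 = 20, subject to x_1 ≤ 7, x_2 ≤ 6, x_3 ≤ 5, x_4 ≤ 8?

83

Ignoring the caps, the number of non-negative solutions to x_1+…+x_4 = 20 is C(23,3) = 1771.
Subtract solutions that violate a single cap (substitute x_i' = x_i − (cap_i+1)): x_1 ≥ 8 gives C(15,3) = 455; x_2 ≥ 7 gives C(16,3) = 560; x_3 ≥ 6 gives C(17,3) = 680; x_4 ≥ 9 gives C(14,3) = 364. Together 2059.
Add back pairs where two caps are both exceeded: 56 + 84 + 20 + 120 + 35 + 56 = 371.
By inclusion–exclusion the count is 1771 − 2059 + 371 = 83.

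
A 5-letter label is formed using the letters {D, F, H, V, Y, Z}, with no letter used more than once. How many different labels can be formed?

720

With no repetition, fill the 5 letters in order: 6 choices, then 5, down to 2.
6 × 5 × 4 × 3 × 2 = 720.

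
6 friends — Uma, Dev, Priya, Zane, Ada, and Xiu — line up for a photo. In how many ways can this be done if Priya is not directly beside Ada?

Of the 6! = 720 arrangements, those with Priya and Ada adjacent number 2 × 5! = 240 (treat the pair as a block with 2 internal orders).
Complementary counting: 720 − 240 = 480.

480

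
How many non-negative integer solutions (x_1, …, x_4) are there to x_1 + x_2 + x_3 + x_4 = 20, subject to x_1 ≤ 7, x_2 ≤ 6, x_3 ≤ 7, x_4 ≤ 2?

By stars and bars, unrestricted non-negative solutions to x_1+…+x_4 = 20 number C(20+3,3) = 1771.
Subtract solutions that violate a single cap (substitute x_i' = x_i − (cap_i+1)): x_1 ≥ 8 gives C(15,3) = 455; x_2 ≥ 7 gives C(16,3) = 560; x_3 ≥ 8 gives C(15,3) = 455; x_4 ≥ 3 gives C(20,3) = 1140. Together 2610.
Add back pairs where two caps are both exceeded: 56 + 35 + 220 + 56 + 286 + 220 = 873.
Subtract triples: 0 + 10 + 4 + 10 = 24.
By inclusion–exclusion the count is 1771 − 2610 + 873 − 24 = 10.

10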